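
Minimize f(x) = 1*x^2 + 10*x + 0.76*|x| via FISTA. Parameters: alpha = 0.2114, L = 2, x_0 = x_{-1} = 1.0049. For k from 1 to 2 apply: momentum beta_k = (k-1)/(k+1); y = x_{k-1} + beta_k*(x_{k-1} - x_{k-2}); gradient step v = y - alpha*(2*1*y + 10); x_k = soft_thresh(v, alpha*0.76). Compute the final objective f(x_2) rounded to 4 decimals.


FISTA on f(x) = 1*x^2 + 10*x + 0.76*|x|
L = 2, alpha = 0.2114
Iteration 1: beta = 0.0, y = 1.0049 + 0.0*(1.0049 - 1.0049) = 1.0049
  grad(y) = 12.0098, v = y - alpha*grad = -1.534
  prox(v) = soft_thresh(-1.534, 0.1607) = -1.3733
Iteration 2: beta = 0.3333, y = -1.3733 + 0.3333*(-1.3733 - 1.0049) = -2.166
  grad(y) = 5.6679, v = y - alpha*grad = -3.3642
  prox(v) = soft_thresh(-3.3642, 0.1607) = -3.2036
f(x_2) = 1*(-3.2036)^2 + 10*(-3.2036) + 0.76*|-3.2036| = -19.3381


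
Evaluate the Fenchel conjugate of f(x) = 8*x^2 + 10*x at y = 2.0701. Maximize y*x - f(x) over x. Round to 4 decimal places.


f*(y) = sup_x {y*x - a*x^2 - b*x} = sup_x {(y-b)*x - a*x^2}
FOC: (y - b) - 2a*x = 0 => x* = (y - b)/(2a)
x* = (2.0701 - 10)/(2*8) = -0.4956
f*(2.0701) = (y-b)^2/(4a) = (2.0701 - 10)^2/(4*8)
= 62.8833/32 = 1.9651


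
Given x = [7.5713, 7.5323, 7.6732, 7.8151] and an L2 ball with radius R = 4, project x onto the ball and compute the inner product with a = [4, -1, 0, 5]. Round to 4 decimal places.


Step 1: Compute ||x|| (intermediates to 6 decimals).
||x|| = sqrt(7.5713^2 + 7.5323^2 + 7.6732^2 + 7.8151^2) = 15.297513
Step 2: Project.
Since ||x|| > R, scale = R/||x|| = 4/15.297513 = 0.26148, proj(x) = scale * x
proj(x) = [1.979744, 1.969546, 2.006388, 2.043492]
Step 3: Dot product.
a^T * proj(x) = 4*1.979744 - 1*1.969546 + 0*2.006388 + 5*2.043492 = 16.1669


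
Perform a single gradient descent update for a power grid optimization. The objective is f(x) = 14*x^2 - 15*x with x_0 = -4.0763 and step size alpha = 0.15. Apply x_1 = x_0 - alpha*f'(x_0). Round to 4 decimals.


We compute the gradient at x_0 and apply the update.
f'(x) = 28*x - 15
f'(-4.0763) = 28*-4.0763 - 15 = -129.1364
x_1 = -4.0763 - 0.15*-129.1364 = 15.2942


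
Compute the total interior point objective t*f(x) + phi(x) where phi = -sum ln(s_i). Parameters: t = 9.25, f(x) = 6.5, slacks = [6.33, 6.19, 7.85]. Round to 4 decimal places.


Step 1: Compute log-barrier.
ln values: [1.8453, 1.8229, 2.0605]
phi = -(1.8453 + 1.8229 + 2.0605) = -5.7287
Step 2: Compute augmented objective.
t*f(x) = 9.25*6.5 = 60.125
Total = 60.125 - 5.7287 = 54.3963


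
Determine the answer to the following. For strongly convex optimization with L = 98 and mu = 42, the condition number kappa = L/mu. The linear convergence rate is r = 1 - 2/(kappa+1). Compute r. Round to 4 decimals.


Step 1: Compute the condition number.
kappa = L/mu = 98/42 = 2.3333
Step 2: Compute the convergence rate.
r = 1 - 2/(kappa + 1) = 1 - 2*mu/(L + mu) = (L - mu)/(L + mu) = 56/140 = 0.4


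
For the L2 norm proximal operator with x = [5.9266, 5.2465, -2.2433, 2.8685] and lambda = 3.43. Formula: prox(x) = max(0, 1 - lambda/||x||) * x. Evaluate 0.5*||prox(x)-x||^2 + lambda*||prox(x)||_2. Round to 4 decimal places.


Step 1: Compute ||x||.
||x|| = 8.7127
Step 2: Compute scaling factor.
scale = max(0, 1 - 3.43/8.7127) = 0.6063
Step 3: prox(x) = [3.5934, 3.1811, -1.3602, 1.7392]
||prox(x)|| = 5.2827
Step 4: Proximal objective.
0.5*||prox-x||^2 = 5.8825
lambda*||prox|| = 18.1197
Total = 24.0021


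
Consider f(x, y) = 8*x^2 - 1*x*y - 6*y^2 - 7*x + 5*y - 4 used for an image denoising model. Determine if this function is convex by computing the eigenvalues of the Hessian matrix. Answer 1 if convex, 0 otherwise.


The Hessian of f(x,y) = 8*x^2 - 1*x*y - 6*y^2 - 7*x + 5*y - 4 is:
H = [[16, -1], [-1, -12]]
Trace = 16 - 12 = 4
Determinant = 16*-12 - (-1)^2 = -193
Discriminant = (4)^2 - 4*-193 = 788.0
Eigenvalues: lambda_1 = -12.0357, lambda_2 = 16.0357
The function is not convex.

0


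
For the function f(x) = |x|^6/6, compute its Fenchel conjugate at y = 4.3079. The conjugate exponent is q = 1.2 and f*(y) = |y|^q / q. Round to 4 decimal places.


The conjugate exponent q satisfies 1/p + 1/q = 1.
p = 6, so q = 6/(6 - 1) = 1.2
|y|^q = 4.3079^1.2 = 5.7692
f*(4.3079) = 5.7692 / 1.2 = 4.8077


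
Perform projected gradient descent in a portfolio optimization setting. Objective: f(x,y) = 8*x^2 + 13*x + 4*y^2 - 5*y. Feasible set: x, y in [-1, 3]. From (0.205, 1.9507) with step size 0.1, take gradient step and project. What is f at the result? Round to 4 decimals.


Step 1: Compute gradient at (0.205, 1.9507).
grad_x = 2*8*0.205 + 13 = 16.28
grad_y = 2*4*1.9507 - 5 = 10.6056
Step 2: Gradient step.
x_raw = 0.205 - 0.1*16.28 = -1.423
y_raw = 1.9507 - 0.1*10.6056 = 0.8901
Step 3: Project onto [-1, 3].
x_proj = clip(-1.423) = -1.0
y_proj = clip(0.8901) = 0.8901
Step 4: Evaluate f.
f(-1.0, 0.8901) = -6.2813


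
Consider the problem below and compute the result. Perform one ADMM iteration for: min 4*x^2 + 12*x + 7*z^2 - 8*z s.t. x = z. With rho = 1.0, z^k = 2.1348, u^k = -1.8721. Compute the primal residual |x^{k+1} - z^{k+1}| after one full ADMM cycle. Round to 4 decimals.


ADMM iteration with rho = 1.0, z^k = 2.1348, u^k = -1.8721
Step 1: x-update.
Minimize 4*x^2 + 12*x + (1.0/2)*(x - 2.1348 - 1.8721)^2
FOC: (2*4 + 1.0)*x = -12 + 1.0*(2.1348 + 1.8721)
x^{k+1} = -0.8881
Step 2: z-update.
Minimize 7*z^2 - 8*z + (1.0/2)*(-0.8881 - z - 1.8721)^2
FOC: (2*7 + 1.0)*z = 8 + 1.0*(-0.8881 - 1.8721)
z^{k+1} = 0.3493
Step 3: u-update.
u^{k+1} = -1.8721 - 0.8881 - 0.3493 = -3.1095
Step 4: Primal residual = |-0.8881 - 0.3493| = 1.2374


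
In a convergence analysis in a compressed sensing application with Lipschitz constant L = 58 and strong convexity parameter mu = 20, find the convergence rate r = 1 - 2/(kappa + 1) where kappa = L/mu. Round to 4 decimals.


Step 1: Compute the condition number.
kappa = L/mu = 58/20 = 2.9
Step 2: Compute the convergence rate.
r = 1 - 2/(kappa + 1) = 1 - 2*mu/(L + mu) = (L - mu)/(L + mu) = 38/78 = 0.4872


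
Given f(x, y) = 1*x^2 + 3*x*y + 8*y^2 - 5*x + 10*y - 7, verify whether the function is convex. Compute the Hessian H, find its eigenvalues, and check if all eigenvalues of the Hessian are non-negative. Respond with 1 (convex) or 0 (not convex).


The Hessian of f(x,y) = 1*x^2 + 3*x*y + 8*y^2 - 5*x + 10*y - 7 is:
H = [[2, 3], [3, 16]]
Trace = 2 + 16 = 18
Determinant = 2*16 - (3)^2 = 23
Discriminant = (18)^2 - 4*23 = 232.0
Eigenvalues: lambda_1 = 1.3842, lambda_2 = 16.6158
The function is convex.

1


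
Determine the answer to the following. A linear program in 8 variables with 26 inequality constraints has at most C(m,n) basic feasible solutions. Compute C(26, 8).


Each vertex corresponds to some choice of n active constraints out of m, so the number of vertices is at most C(m, n) = m! / (n!(m-n)!).
m = 26, n = 8
Numerator: 26 * 25 * 24 * 23 * 22 * 21 * 20 * 19
Denominator: 8! = 40320
C(26, 8) = 1562275


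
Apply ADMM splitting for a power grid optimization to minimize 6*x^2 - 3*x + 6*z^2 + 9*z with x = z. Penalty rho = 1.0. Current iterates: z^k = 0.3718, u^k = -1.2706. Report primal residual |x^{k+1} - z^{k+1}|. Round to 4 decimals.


ADMM iteration with rho = 1.0, z^k = 0.3718, u^k = -1.2706
Step 1: x-update.
Minimize 6*x^2 - 3*x + (1.0/2)*(x - 0.3718 - 1.2706)^2
FOC: (2*6 + 1.0)*x = 3 + 1.0*(0.3718 + 1.2706)
x^{k+1} = 0.3571
Step 2: z-update.
Minimize 6*z^2 + 9*z + (1.0/2)*(0.3571 - z - 1.2706)^2
FOC: (2*6 + 1.0)*z = -9 + 1.0*(0.3571 - 1.2706)
z^{k+1} = -0.7626
Step 3: u-update.
u^{k+1} = -1.2706 + 0.3571 + 0.7626 = -0.1509
Step 4: Primal residual = |0.3571 + 0.7626| = 1.1197


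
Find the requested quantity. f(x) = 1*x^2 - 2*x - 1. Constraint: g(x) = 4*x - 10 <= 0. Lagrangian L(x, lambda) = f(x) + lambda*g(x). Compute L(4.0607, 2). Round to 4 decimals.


Step 1: Evaluate f(x).
f(4.0607) = 1*4.0607^2 - 2*4.0607 - 1 = 7.3679
Step 2: Evaluate g(x).
g(4.0607) = 4*4.0607 - 10 = 6.2428
Step 3: Compute Lagrangian.
L = 7.3679 + 2*6.2428 = 19.8535


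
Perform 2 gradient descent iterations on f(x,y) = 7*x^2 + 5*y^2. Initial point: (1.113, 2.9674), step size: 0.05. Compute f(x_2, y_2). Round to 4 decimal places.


Gradient descent on f(x,y) = 7*x^2 + 5*y^2.
Starting point: (1.113, 2.9674), alpha = 0.05
Step 1: grad_x = 2*7*1.113 = 15.582, grad_y = 2*5*2.9674 = 29.674
  x_1 = 1.113 - 0.05*15.582 = 0.3339
  y_1 = 2.9674 - 0.05*29.674 = 1.4837
Step 2: grad_x = 2*7*0.3339 = 4.6746, grad_y = 2*5*1.4837 = 14.837
  x_2 = 0.3339 - 0.05*4.6746 = 0.1002
  y_2 = 1.4837 - 0.05*14.837 = 0.7419
f(0.1002, 0.7419) = 7*0.1002^2 + 5*0.7419^2 = 2.8219


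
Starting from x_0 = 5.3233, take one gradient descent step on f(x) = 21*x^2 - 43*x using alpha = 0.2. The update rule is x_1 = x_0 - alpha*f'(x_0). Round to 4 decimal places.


We compute the gradient at x_0 and apply the update.
f'(x) = 42*x - 43
f'(5.3233) = 42*5.3233 - 43 = 180.5786
x_1 = 5.3233 - 0.2*180.5786 = -30.7924


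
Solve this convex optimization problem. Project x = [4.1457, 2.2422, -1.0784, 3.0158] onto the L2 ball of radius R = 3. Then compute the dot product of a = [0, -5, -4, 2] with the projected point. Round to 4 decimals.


Step 1: Compute ||x|| (intermediates to 6 decimals).
||x|| = sqrt(4.1457^2 + 2.2422^2 + (-1.0784)^2 + 3.0158^2) = 5.698446
Step 2: Project.
Since ||x|| > R, scale = R/||x|| = 3/5.698446 = 0.526459, proj(x) = scale * x
proj(x) = [2.182541, 1.180426, -0.567733, 1.587695]
Step 3: Dot product.
a^T * proj(x) = 0*2.182541 - 5*1.180426 - 4*(-0.567733) + 2*1.587695 = -0.4558


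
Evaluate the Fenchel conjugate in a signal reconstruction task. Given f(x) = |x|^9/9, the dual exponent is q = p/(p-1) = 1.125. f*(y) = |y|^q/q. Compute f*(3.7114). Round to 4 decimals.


The conjugate exponent q satisfies 1/p + 1/q = 1.
p = 9, so q = 9/(9 - 1) = 1.125
|y|^q = 3.7114^1.125 = 4.3725
f*(3.7114) = 4.3725 / 1.125 = 3.8867


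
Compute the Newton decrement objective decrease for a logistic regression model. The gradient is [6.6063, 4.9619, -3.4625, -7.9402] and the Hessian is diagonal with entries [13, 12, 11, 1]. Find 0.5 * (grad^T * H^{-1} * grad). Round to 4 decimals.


Step 1: H is diagonal, so H^(-1) * g = [0.5082, 0.4135, -0.3148, -7.9402].
Step 2: g^T H^(-1) g = sum_i g_i^2 / H_ii
  = (6.6063)^2/13 + (4.9619)^2/12 + (-3.4625)^2/11 + (-7.9402)^2/1
  = 3.3572 + 2.0517 + 1.0899 + 63.0468 = 69.5456
Step 3: Objective decrease = 0.5 * g^T H^(-1) g = 34.7728


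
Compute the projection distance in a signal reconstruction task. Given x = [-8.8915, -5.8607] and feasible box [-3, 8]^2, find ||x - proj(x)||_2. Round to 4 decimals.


Project each component onto [-3, 8].
clip(-8.8915) = -3.0, clip(-5.8607) = -3.0
Projection = [-3.0, -3.0]
Squared diffs: [34.7098, 8.1836]
Distance = sqrt(42.8934) = 6.5493


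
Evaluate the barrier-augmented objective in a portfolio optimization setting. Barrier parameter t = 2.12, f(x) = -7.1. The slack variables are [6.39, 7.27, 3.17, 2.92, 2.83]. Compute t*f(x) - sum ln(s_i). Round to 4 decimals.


Step 1: Compute log-barrier.
ln values: [1.8547, 1.9838, 1.1537, 1.0716, 1.0403]
phi = -(1.8547 + 1.9838 + 1.1537 + 1.0716 + 1.0403) = -7.1041
Step 2: Compute augmented objective.
t*f(x) = 2.12*-7.1 = -15.052
Total = -15.052 - 7.1041 = -22.1561


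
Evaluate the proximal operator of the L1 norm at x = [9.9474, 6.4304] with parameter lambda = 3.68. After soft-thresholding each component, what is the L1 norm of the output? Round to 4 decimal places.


Soft-thresholding with lambda = 3.68:
prox(9.9474) = sign(9.9474)*max(|9.9474| - 3.68, 0) = 6.2674
prox(6.4304) = sign(6.4304)*max(|6.4304| - 3.68, 0) = 2.7504
prox(x) = [6.2674, 2.7504]
||prox(x)||_1 = 6.2674 + 2.7504 = 9.0178


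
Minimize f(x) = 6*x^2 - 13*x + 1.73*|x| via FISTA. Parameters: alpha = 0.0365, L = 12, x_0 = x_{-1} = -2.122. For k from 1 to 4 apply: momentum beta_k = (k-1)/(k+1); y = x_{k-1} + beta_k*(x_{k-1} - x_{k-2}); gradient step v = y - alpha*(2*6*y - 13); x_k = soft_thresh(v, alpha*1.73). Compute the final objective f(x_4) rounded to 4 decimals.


FISTA on f(x) = 6*x^2 - 13*x + 1.73*|x|
L = 12, alpha = 0.0365
Iteration 1: beta = 0.0, y = -2.122 + 0.0*(-2.122 + 2.122) = -2.122
  grad(y) = -38.464, v = y - alpha*grad = -0.7181
  prox(v) = soft_thresh(-0.7181, 0.0631) = -0.6549
Iteration 2: beta = 0.3333, y = -0.6549 + 0.3333*(-0.6549 + 2.122) = -0.1659
  grad(y) = -14.9907, v = y - alpha*grad = 0.3813
  prox(v) = soft_thresh(0.3813, 0.0631) = 0.3181
Iteration 3: beta = 0.5, y = 0.3181 + 0.5*(0.3181 + 0.6549) = 0.8046
  grad(y) = -3.3443, v = y - alpha*grad = 0.9267
  prox(v) = soft_thresh(0.9267, 0.0631) = 0.8636
Iteration 4: beta = 0.6, y = 0.8636 + 0.6*(0.8636 - 0.3181) = 1.1908
  grad(y) = 1.29, v = y - alpha*grad = 1.1437
  prox(v) = soft_thresh(1.1437, 0.0631) = 1.0806
f(x_4) = 6*1.0806^2 - 13*1.0806 + 1.73*|1.0806| = -5.1722


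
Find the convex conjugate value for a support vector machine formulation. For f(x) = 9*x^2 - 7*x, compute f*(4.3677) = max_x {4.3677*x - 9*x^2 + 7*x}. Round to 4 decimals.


f*(y) = sup_x {y*x - a*x^2 - b*x} = sup_x {(y-b)*x - a*x^2}
FOC: (y - b) - 2a*x = 0 => x* = (y - b)/(2a)
x* = (4.3677 + 7)/(2*9) = 0.6315
f*(4.3677) = (y-b)^2/(4a) = (4.3677 + 7)^2/(4*9)
= 129.2246/36 = 3.5896


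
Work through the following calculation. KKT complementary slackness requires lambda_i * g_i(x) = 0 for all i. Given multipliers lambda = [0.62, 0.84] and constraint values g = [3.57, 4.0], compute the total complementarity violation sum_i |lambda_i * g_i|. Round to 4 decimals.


KKT complementary slackness check:
lambda_1 * g_1 = 0.62 * 3.57 = 2.2134
lambda_2 * g_2 = 0.84 * 4.0 = 3.36
Total violation = 2.2134 + 3.36 = 5.5734


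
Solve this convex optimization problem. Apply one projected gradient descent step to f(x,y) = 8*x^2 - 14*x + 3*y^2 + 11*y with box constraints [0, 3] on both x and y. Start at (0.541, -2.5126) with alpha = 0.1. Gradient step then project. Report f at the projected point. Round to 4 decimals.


Step 1: Compute gradient at (0.541, -2.5126).
grad_x = 2*8*0.541 - 14 = -5.344
grad_y = 2*3*-2.5126 + 11 = -4.0756
Step 2: Gradient step.
x_raw = 0.541 - 0.1*-5.344 = 1.0754
y_raw = -2.5126 - 0.1*-4.0756 = -2.105
Step 3: Project onto [0, 3].
x_proj = clip(1.0754) = 1.0754
y_proj = clip(-2.105) = 0.0
Step 4: Evaluate f.
f(1.0754, 0.0) = -5.8037


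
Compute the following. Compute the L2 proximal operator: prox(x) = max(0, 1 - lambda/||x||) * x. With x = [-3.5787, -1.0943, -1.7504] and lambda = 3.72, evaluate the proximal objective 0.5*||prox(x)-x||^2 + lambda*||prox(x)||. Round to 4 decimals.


Step 1: Compute ||x||.
||x|| = 4.1314
Step 2: Compute scaling factor.
scale = max(0, 1 - 3.72/4.1314) = 0.0996
Step 3: prox(x) = [-0.3564, -0.109, -0.1743]
||prox(x)|| = 0.4114
Step 4: Proximal objective.
0.5*||prox-x||^2 = 6.9192
lambda*||prox|| = 1.5304
Total = 8.4496


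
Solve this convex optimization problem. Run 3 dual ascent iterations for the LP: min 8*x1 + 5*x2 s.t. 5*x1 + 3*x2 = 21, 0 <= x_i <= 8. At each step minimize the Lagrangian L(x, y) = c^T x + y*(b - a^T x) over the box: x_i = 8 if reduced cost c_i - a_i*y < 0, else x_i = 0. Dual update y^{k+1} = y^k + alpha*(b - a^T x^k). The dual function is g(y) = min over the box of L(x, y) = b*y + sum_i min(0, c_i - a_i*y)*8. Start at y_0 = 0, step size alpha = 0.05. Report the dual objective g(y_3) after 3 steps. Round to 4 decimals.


Dual ascent for LP: min 8*x1 + 5*x2, 5*x1 + 3*x2 = 21, 0 <= x_i <= 8
Step 1: y^k = 0.0, reduced costs: (8.0, 5.0)
  x^k = (0.0, 0.0), subgradient = b - a^T x = 21.0
  y^{k+1} = 0.0 + 0.05*21.0 = 1.05
Step 2: y^k = 1.05, reduced costs: (2.75, 1.85)
  x^k = (0.0, 0.0), subgradient = b - a^T x = 21.0
  y^{k+1} = 1.05 + 0.05*21.0 = 2.1
Step 3: y^k = 2.1, reduced costs: (-2.5, -1.3)
  x^k = (8.0, 8.0), subgradient = b - a^T x = -43.0
  y^{k+1} = 2.1 + 0.05*-43.0 = -0.05
Dual objective at y_3 = -0.05: reduced costs (8.25, 5.15), box minimizer x = (0.0, 0.0)
g(y_3) = b*y + (c1 - a1*y)*x1 + (c2 - a2*y)*x2 = 21*(-0.05) + 8.25*0.0 + 5.15*0.0 = -1.05 + 0.0 + 0.0 = -1.05


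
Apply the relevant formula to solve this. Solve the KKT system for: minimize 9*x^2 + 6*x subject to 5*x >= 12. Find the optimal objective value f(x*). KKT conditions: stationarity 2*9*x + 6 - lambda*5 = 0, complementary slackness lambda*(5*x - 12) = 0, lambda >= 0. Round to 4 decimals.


Step 1: Try lambda = 0 (constraint inactive).
x_unc = -6/(2*9) = -0.3333
Check: 5*-0.3333 = -1.6665 < 12 -- violated!
Step 2: Constraint must be active: 5*x = 12
x* = 12/5 = 2.4
lambda = (2*9*2.4 + 6)/5 = 9.84
Step 3: Compute optimal value.
f(x*) = 9*2.4^2 + 6*2.4 = 66.24


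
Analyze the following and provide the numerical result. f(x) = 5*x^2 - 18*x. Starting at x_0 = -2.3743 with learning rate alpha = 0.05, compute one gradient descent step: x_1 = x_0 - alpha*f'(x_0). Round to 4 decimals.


We compute the gradient at x_0 and apply the update.
f'(x) = 10*x - 18
f'(-2.3743) = 10*-2.3743 - 18 = -41.743
x_1 = -2.3743 - 0.05*-41.743 = -0.2872


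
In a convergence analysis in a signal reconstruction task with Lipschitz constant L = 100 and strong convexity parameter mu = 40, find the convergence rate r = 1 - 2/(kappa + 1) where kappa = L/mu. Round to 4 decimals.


Step 1: Compute the condition number.
kappa = L/mu = 100/40 = 2.5
Step 2: Compute the convergence rate.
r = 1 - 2/(kappa + 1) = 1 - 2*mu/(L + mu) = (L - mu)/(L + mu) = 60/140 = 0.4286


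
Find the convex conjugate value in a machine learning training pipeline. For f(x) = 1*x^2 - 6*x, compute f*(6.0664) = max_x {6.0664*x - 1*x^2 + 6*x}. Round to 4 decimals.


f*(y) = sup_x {y*x - a*x^2 - b*x} = sup_x {(y-b)*x - a*x^2}
FOC: (y - b) - 2a*x = 0 => x* = (y - b)/(2a)
x* = (6.0664 + 6)/(2*1) = 6.0332
f*(6.0664) = (y-b)^2/(4a) = (6.0664 + 6)^2/(4*1)
= 145.598/4 = 36.3995


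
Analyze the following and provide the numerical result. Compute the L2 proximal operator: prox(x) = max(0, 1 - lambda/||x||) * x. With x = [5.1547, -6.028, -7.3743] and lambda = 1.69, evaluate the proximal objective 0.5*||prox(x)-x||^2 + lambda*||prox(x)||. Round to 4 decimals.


Step 1: Compute ||x||.
||x|| = 10.83
Step 2: Compute scaling factor.
scale = max(0, 1 - 1.69/10.83) = 0.844
Step 3: prox(x) = [4.3503, -5.0873, -6.2236]
||prox(x)|| = 9.14
Step 4: Proximal objective.
0.5*||prox-x||^2 = 1.4281
lambda*||prox|| = 15.4466
Total = 16.8746


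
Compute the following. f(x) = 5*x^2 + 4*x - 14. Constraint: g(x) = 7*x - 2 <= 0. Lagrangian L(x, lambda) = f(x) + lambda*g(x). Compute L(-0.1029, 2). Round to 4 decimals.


Step 1: Evaluate f(x).
f(-0.1029) = 5*(-0.1029)^2 + 4*(-0.1029) - 14 = -14.3587
Step 2: Evaluate g(x).
g(-0.1029) = 7*-0.1029 - 2 = -2.7203
Step 3: Compute Lagrangian.
L = -14.3587 + 2*-2.7203 = -19.7993


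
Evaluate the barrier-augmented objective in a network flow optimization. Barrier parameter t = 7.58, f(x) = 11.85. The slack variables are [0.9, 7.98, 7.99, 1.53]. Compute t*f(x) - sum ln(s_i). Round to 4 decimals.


Step 1: Compute log-barrier.
ln values: [-0.1054, 2.0769, 2.0782, 0.4253]
phi = -(-0.1054 + 2.0769 + 2.0782 + 0.4253) = -4.475
Step 2: Compute augmented objective.
t*f(x) = 7.58*11.85 = 89.823
Total = 89.823 - 4.475 = 85.348


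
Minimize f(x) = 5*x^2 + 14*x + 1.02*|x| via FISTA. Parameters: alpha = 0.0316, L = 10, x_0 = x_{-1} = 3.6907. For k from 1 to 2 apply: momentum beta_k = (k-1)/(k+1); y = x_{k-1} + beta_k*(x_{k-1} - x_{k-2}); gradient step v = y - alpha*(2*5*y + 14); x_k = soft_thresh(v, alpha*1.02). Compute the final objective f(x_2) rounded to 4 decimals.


FISTA on f(x) = 5*x^2 + 14*x + 1.02*|x|
L = 10, alpha = 0.0316
Iteration 1: beta = 0.0, y = 3.6907 + 0.0*(3.6907 - 3.6907) = 3.6907
  grad(y) = 50.907, v = y - alpha*grad = 2.082
  prox(v) = soft_thresh(2.082, 0.0322) = 2.0498
Iteration 2: beta = 0.3333, y = 2.0498 + 0.3333*(2.0498 - 3.6907) = 1.5028
  grad(y) = 29.0284, v = y - alpha*grad = 0.5855
  prox(v) = soft_thresh(0.5855, 0.0322) = 0.5533
f(x_2) = 5*0.5533^2 + 14*0.5533 + 1.02*|0.5533| = 9.8415


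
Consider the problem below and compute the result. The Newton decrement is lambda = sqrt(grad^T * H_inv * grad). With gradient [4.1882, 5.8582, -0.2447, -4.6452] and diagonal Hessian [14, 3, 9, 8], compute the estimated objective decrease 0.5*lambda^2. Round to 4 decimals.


Step 1: H is diagonal, so H^(-1) * g = [0.2992, 1.9527, -0.0272, -0.5807].
Step 2: g^T H^(-1) g = sum_i g_i^2 / H_ii
  = (4.1882)^2/14 + (5.8582)^2/3 + (-0.2447)^2/9 + (-4.6452)^2/8
  = 1.2529 + 11.4395 + 0.0067 + 2.6972 = 15.3963
Step 3: Objective decrease = 0.5 * g^T H^(-1) g = 7.6982


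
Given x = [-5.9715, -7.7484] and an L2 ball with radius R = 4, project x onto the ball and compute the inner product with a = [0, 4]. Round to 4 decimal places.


Step 1: Compute ||x|| (intermediates to 6 decimals).
||x|| = sqrt((-5.9715)^2 + (-7.7484)^2) = 9.78246
Step 2: Project.
Since ||x|| > R, scale = R/||x|| = 4/9.78246 = 0.408895, proj(x) = scale * x
proj(x) = [-2.441716, -3.168282]
Step 3: Dot product.
a^T * proj(x) = 0*(-2.441716) + 4*(-3.168282) = -12.6731


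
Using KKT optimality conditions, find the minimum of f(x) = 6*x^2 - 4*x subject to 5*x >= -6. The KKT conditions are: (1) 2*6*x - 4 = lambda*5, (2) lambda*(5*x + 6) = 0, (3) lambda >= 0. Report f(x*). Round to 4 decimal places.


Step 1: Try lambda = 0 (constraint inactive).
Stationarity: 2*6*x - 4 = 0
x* = 4/(2*6) = 1/3 = 0.3333 (rounded; the exact value 1/3 is used below)
Check constraint: 5*0.3333 = 1.6665 >= -6 -- satisfied.
Step 2: Compute optimal value.
f(x*) = 6*(1/3)^2 - 4*(1/3) = -0.6667


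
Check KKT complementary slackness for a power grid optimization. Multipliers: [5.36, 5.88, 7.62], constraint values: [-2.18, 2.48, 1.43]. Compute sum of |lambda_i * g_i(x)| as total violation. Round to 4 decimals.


KKT complementary slackness check:
lambda_1 * g_1 = 5.36 * -2.18 = -11.6848
lambda_2 * g_2 = 5.88 * 2.48 = 14.5824
lambda_3 * g_3 = 7.62 * 1.43 = 10.8966
Total violation = 11.6848 + 14.5824 + 10.8966 = 37.1638


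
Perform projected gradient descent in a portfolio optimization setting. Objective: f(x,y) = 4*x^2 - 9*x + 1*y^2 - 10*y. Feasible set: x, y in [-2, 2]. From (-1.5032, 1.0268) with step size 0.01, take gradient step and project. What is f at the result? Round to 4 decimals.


Step 1: Compute gradient at (-1.5032, 1.0268).
grad_x = 2*4*-1.5032 - 9 = -21.0256
grad_y = 2*1*1.0268 - 10 = -7.9464
Step 2: Gradient step.
x_raw = -1.5032 - 0.01*-21.0256 = -1.2929
y_raw = 1.0268 - 0.01*-7.9464 = 1.1063
Step 3: Project onto [-2, 2].
x_proj = clip(-1.2929) = -1.2929
y_proj = clip(1.1063) = 1.1063
Step 4: Evaluate f.
f(-1.2929, 1.1063) = 8.4845


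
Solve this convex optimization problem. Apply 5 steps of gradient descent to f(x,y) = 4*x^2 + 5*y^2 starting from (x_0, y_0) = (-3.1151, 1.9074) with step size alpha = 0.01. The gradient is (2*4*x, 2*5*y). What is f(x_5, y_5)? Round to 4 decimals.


Gradient descent on f(x,y) = 4*x^2 + 5*y^2.
Starting point: (-3.1151, 1.9074), alpha = 0.01
Step 1: grad_x = 2*4*-3.1151 = -24.9208, grad_y = 2*5*1.9074 = 19.074
  x_1 = -3.1151 - 0.01*-24.9208 = -2.8659
  y_1 = 1.9074 - 0.01*19.074 = 1.7167
Step 2: grad_x = 2*4*-2.8659 = -22.9271, grad_y = 2*5*1.7167 = 17.1666
  x_2 = -2.8659 - 0.01*-22.9271 = -2.6366
  y_2 = 1.7167 - 0.01*17.1666 = 1.545
Step 3: grad_x = 2*4*-2.6366 = -21.093, grad_y = 2*5*1.545 = 15.4499
  x_3 = -2.6366 - 0.01*-21.093 = -2.4257
  y_3 = 1.545 - 0.01*15.4499 = 1.3905
Step 4: grad_x = 2*4*-2.4257 = -19.4055, grad_y = 2*5*1.3905 = 13.9049
  x_4 = -2.4257 - 0.01*-19.4055 = -2.2316
  y_4 = 1.3905 - 0.01*13.9049 = 1.2514
Step 5: grad_x = 2*4*-2.2316 = -17.8531, grad_y = 2*5*1.2514 = 12.5145
  x_5 = -2.2316 - 0.01*-17.8531 = -2.0531
  y_5 = 1.2514 - 0.01*12.5145 = 1.1263
f(-2.0531, 1.1263) = 4*(-2.0531)^2 + 5*1.1263^2 = 23.2037


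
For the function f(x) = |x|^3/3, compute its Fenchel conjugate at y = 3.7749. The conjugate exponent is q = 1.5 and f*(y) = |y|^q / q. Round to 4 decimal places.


The conjugate exponent q satisfies 1/p + 1/q = 1.
p = 3, so q = 3/(3 - 1) = 1.5
|y|^q = 3.7749^1.5 = 7.3343
f*(3.7749) = 7.3343 / 1.5 = 4.8895


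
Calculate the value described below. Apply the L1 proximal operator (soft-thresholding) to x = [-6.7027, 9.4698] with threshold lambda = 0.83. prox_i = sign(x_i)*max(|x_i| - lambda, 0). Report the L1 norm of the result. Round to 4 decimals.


Soft-thresholding with lambda = 0.83:
prox(-6.7027) = sign(-6.7027)*max(|-6.7027| - 0.83, 0) = -5.8727
prox(9.4698) = sign(9.4698)*max(|9.4698| - 0.83, 0) = 8.6398
prox(x) = [-5.8727, 8.6398]
||prox(x)||_1 = 5.8727 + 8.6398 = 14.5125


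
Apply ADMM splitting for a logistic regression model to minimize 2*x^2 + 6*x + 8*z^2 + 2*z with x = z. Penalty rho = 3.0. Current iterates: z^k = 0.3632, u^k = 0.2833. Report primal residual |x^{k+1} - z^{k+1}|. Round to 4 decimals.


ADMM iteration with rho = 3.0, z^k = 0.3632, u^k = 0.2833
Step 1: x-update.
Minimize 2*x^2 + 6*x + (3.0/2)*(x - 0.3632 + 0.2833)^2
FOC: (2*2 + 3.0)*x = -6 + 3.0*(0.3632 - 0.2833)
x^{k+1} = -0.8229
Step 2: z-update.
Minimize 8*z^2 + 2*z + (3.0/2)*(-0.8229 - z + 0.2833)^2
FOC: (2*8 + 3.0)*z = -2 + 3.0*(-0.8229 + 0.2833)
z^{k+1} = -0.1905
Step 3: u-update.
u^{k+1} = 0.2833 - 0.8229 + 0.1905 = -0.3491
Step 4: Primal residual = |-0.8229 + 0.1905| = 0.6324


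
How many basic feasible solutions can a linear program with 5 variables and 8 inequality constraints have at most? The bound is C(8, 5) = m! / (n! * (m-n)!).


Each vertex corresponds to some choice of n active constraints out of m, so the number of vertices is at most C(m, n) = m! / (n!(m-n)!).
m = 8, n = 5
Numerator: 8 * 7 * 6 * 5 * 4
Denominator: 5! = 120
C(8, 5) = 56


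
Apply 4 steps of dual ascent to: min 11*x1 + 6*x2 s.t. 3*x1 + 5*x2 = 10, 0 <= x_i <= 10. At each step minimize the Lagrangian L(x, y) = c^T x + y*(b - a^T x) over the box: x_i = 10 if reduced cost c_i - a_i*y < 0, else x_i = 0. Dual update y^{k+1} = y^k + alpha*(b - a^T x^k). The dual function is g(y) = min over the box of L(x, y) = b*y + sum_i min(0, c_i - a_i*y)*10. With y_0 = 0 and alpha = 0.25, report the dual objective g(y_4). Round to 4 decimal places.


Dual ascent for LP: min 11*x1 + 6*x2, 3*x1 + 5*x2 = 10, 0 <= x_i <= 10
Step 1: y^k = 0.0, reduced costs: (11.0, 6.0)
  x^k = (0.0, 0.0), subgradient = b - a^T x = 10.0
  y^{k+1} = 0.0 + 0.25*10.0 = 2.5
Step 2: y^k = 2.5, reduced costs: (3.5, -6.5)
  x^k = (0.0, 10.0), subgradient = b - a^T x = -40.0
  y^{k+1} = 2.5 + 0.25*-40.0 = -7.5
Step 3: y^k = -7.5, reduced costs: (33.5, 43.5)
  x^k = (0.0, 0.0), subgradient = b - a^T x = 10.0
  y^{k+1} = -7.5 + 0.25*10.0 = -5.0
Step 4: y^k = -5.0, reduced costs: (26.0, 31.0)
  x^k = (0.0, 0.0), subgradient = b - a^T x = 10.0
  y^{k+1} = -5.0 + 0.25*10.0 = -2.5
Dual objective at y_4 = -2.5: reduced costs (18.5, 18.5), box minimizer x = (0.0, 0.0)
g(y_4) = b*y + (c1 - a1*y)*x1 + (c2 - a2*y)*x2 = 10*(-2.5) + 18.5*0.0 + 18.5*0.0 = -25.0 + 0.0 + 0.0 = -25.0


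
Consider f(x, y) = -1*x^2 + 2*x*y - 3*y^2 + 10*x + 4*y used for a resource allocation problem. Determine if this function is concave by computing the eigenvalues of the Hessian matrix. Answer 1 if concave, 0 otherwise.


The Hessian of f(x,y) = -1*x^2 + 2*x*y - 3*y^2 + 10*x + 4*y is:
H = [[-2, 2], [2, -6]]
Trace = -2 - 6 = -8
Determinant = -2*-6 - (2)^2 = 8
Discriminant = (-8)^2 - 4*8 = 32.0
Eigenvalues: lambda_1 = -6.8284, lambda_2 = -1.1716
The function is concave.

1


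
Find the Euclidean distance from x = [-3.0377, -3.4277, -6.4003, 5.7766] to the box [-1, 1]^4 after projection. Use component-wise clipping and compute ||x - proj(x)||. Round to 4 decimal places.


Project each component onto [-1, 1].
clip(-3.0377) = -1.0, clip(-3.4277) = -1.0, clip(-6.4003) = -1.0, clip(5.7766) = 1.0
Projection = [-1.0, -1.0, -1.0, 1.0]
Squared diffs: [4.1522, 5.8937, 29.1632, 22.8159]
Distance = sqrt(62.025) = 7.8756


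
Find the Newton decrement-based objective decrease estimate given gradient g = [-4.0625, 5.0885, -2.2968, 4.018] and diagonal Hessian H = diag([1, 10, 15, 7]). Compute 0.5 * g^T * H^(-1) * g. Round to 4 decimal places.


Step 1: H is diagonal, so H^(-1) * g = [-4.0625, 0.5089, -0.1531, 0.574].
Step 2: g^T H^(-1) g = sum_i g_i^2 / H_ii
  = (-4.0625)^2/1 + (5.0885)^2/10 + (-2.2968)^2/15 + (4.018)^2/7
  = 16.5039 + 2.5893 + 0.3517 + 2.3063 = 21.7512
Step 3: Objective decrease = 0.5 * g^T H^(-1) g = 10.8756


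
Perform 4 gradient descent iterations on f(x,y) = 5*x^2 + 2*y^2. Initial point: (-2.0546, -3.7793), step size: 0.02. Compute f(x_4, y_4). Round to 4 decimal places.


Gradient descent on f(x,y) = 5*x^2 + 2*y^2.
Starting point: (-2.0546, -3.7793), alpha = 0.02
Step 1: grad_x = 2*5*-2.0546 = -20.546, grad_y = 2*2*-3.7793 = -15.1172
  x_1 = -2.0546 - 0.02*-20.546 = -1.6437
  y_1 = -3.7793 - 0.02*-15.1172 = -3.477
Step 2: grad_x = 2*5*-1.6437 = -16.4368, grad_y = 2*2*-3.477 = -13.9078
  x_2 = -1.6437 - 0.02*-16.4368 = -1.3149
  y_2 = -3.477 - 0.02*-13.9078 = -3.1988
Step 3: grad_x = 2*5*-1.3149 = -13.1494, grad_y = 2*2*-3.1988 = -12.7952
  x_3 = -1.3149 - 0.02*-13.1494 = -1.052
  y_3 = -3.1988 - 0.02*-12.7952 = -2.9429
Step 4: grad_x = 2*5*-1.052 = -10.5196, grad_y = 2*2*-2.9429 = -11.7716
  x_4 = -1.052 - 0.02*-10.5196 = -0.8416
  y_4 = -2.9429 - 0.02*-11.7716 = -2.7075
f(-0.8416, -2.7075) = 5*(-0.8416)^2 + 2*(-2.7075)^2 = 18.2019


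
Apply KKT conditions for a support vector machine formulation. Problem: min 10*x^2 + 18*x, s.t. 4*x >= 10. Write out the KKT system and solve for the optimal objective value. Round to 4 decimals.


Step 1: Try lambda = 0 (constraint inactive).
x_unc = -18/(2*10) = -0.9
Check: 4*-0.9 = -3.6 < 10 -- violated!
Step 2: Constraint must be active: 4*x = 10
x* = 10/4 = 2.5
lambda = (2*10*2.5 + 18)/4 = 17.0
Step 3: Compute optimal value.
f(x*) = 10*2.5^2 + 18*2.5 = 107.5


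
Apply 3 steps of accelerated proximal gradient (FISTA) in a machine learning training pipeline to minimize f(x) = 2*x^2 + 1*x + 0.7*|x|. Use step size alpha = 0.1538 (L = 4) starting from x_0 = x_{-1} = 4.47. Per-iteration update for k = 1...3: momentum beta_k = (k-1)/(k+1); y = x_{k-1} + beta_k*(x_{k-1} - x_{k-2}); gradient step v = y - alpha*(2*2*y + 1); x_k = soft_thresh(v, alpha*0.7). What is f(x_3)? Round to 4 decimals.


FISTA on f(x) = 2*x^2 + 1*x + 0.7*|x|
L = 4, alpha = 0.1538
Iteration 1: beta = 0.0, y = 4.47 + 0.0*(4.47 - 4.47) = 4.47
  grad(y) = 18.88, v = y - alpha*grad = 1.5663
  prox(v) = soft_thresh(1.5663, 0.1077) = 1.4586
Iteration 2: beta = 0.3333, y = 1.4586 + 0.3333*(1.4586 - 4.47) = 0.4548
  grad(y) = 2.8192, v = y - alpha*grad = 0.0212
  prox(v) = soft_thresh(0.0212, 0.1077) = 0.0
Iteration 3: beta = 0.5, y = 0.0 + 0.5*(0.0 - 1.4586) = -0.7293
  grad(y) = -1.9172, v = y - alpha*grad = -0.4344
  prox(v) = soft_thresh(-0.4344, 0.1077) = -0.3268
f(x_3) = 2*(-0.3268)^2 + 1*(-0.3268) + 0.7*|-0.3268| = 0.1155


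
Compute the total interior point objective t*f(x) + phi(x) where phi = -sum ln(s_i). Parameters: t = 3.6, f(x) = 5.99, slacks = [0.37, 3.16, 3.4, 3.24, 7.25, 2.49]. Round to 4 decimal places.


Step 1: Compute log-barrier.
ln values: [-0.9943, 1.1506, 1.2238, 1.1756, 1.981, 0.9123]
phi = -(-0.9943 + 1.1506 + 1.2238 + 1.1756 + 1.981 + 0.9123) = -5.449
Step 2: Compute augmented objective.
t*f(x) = 3.6*5.99 = 21.564
Total = 21.564 - 5.449 = 16.115


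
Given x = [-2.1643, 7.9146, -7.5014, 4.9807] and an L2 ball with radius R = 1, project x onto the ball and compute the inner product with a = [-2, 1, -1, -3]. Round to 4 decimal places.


Step 1: Compute ||x|| (intermediates to 6 decimals).
||x|| = sqrt((-2.1643)^2 + 7.9146^2 + (-7.5014)^2 + 4.9807^2) = 12.182096
Step 2: Project.
Since ||x|| > R, scale = R/||x|| = 1/12.182096 = 0.082088, proj(x) = scale * x
proj(x) = [-0.177663, 0.649694, -0.615775, 0.408856]
Step 3: Dot product.
a^T * proj(x) = -2*(-0.177663) + 1*0.649694 - 1*(-0.615775) - 3*0.408856 = 0.3942


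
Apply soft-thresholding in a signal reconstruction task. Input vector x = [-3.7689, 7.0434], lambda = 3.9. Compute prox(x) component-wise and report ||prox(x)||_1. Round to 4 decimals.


Soft-thresholding with lambda = 3.9:
prox(-3.7689) = sign(-3.7689)*max(|-3.7689| - 3.9, 0) = 0.0
prox(7.0434) = sign(7.0434)*max(|7.0434| - 3.9, 0) = 3.1434
prox(x) = [0.0, 3.1434]
||prox(x)||_1 = 0.0 + 3.1434 = 3.1434


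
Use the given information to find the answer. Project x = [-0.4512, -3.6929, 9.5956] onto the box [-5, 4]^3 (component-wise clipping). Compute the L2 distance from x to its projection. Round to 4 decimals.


Project each component onto [-5, 4].
clip(-0.4512) = -0.4512, clip(-3.6929) = -3.6929, clip(9.5956) = 4.0
Projection = [-0.4512, -3.6929, 4.0]
Squared diffs: [0.0, 0.0, 31.3107]
Distance = sqrt(31.3107) = 5.5956


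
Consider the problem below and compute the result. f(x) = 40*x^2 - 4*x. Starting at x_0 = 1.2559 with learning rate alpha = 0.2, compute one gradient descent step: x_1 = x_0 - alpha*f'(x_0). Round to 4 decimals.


We compute the gradient at x_0 and apply the update.
f'(x) = 80*x - 4
f'(1.2559) = 80*1.2559 - 4 = 96.472
x_1 = 1.2559 - 0.2*96.472 = -18.0385


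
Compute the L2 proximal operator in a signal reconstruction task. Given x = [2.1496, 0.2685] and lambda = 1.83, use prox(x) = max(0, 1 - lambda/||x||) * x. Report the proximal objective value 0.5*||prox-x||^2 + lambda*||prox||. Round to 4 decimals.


Step 1: Compute ||x||.
||x|| = 2.1663
Step 2: Compute scaling factor.
scale = max(0, 1 - 1.83/2.1663) = 0.1552
Step 3: prox(x) = [0.3337, 0.0417]
||prox(x)|| = 0.3363
Step 4: Proximal objective.
0.5*||prox-x||^2 = 1.6745
lambda*||prox|| = 0.6154
Total = 2.2899


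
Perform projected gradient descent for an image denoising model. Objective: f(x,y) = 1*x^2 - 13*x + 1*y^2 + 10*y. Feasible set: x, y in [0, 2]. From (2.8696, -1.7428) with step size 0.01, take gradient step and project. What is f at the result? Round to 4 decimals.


Step 1: Compute gradient at (2.8696, -1.7428).
grad_x = 2*1*2.8696 - 13 = -7.2608
grad_y = 2*1*-1.7428 + 10 = 6.5144
Step 2: Gradient step.
x_raw = 2.8696 - 0.01*-7.2608 = 2.9422
y_raw = -1.7428 - 0.01*6.5144 = -1.8079
Step 3: Project onto [0, 2].
x_proj = clip(2.9422) = 2.0
y_proj = clip(-1.8079) = 0.0
Step 4: Evaluate f.
f(2.0, 0.0) = -22.0


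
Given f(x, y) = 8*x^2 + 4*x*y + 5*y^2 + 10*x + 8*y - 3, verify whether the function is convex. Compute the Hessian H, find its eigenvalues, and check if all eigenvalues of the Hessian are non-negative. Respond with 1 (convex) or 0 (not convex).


The Hessian of f(x,y) = 8*x^2 + 4*x*y + 5*y^2 + 10*x + 8*y - 3 is:
H = [[16, 4], [4, 10]]
Trace = 16 + 10 = 26
Determinant = 16*10 - (4)^2 = 144
Discriminant = (26)^2 - 4*144 = 100.0
Eigenvalues: lambda_1 = 8.0, lambda_2 = 18.0
The function is convex.

1


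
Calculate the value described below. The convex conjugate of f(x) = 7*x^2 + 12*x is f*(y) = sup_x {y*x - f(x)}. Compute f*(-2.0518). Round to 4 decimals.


f*(y) = sup_x {y*x - a*x^2 - b*x} = sup_x {(y-b)*x - a*x^2}
FOC: (y - b) - 2a*x = 0 => x* = (y - b)/(2a)
x* = (-2.0518 - 12)/(2*7) = -1.0037
f*(-2.0518) = (y-b)^2/(4a) = (-2.0518 - 12)^2/(4*7)
= 197.4531/28 = 7.0519


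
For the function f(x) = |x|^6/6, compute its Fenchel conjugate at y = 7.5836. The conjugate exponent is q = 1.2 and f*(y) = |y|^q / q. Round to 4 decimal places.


The conjugate exponent q satisfies 1/p + 1/q = 1.
p = 6, so q = 6/(6 - 1) = 1.2
|y|^q = 7.5836^1.2 = 11.3724
f*(7.5836) = 11.3724 / 1.2 = 9.477


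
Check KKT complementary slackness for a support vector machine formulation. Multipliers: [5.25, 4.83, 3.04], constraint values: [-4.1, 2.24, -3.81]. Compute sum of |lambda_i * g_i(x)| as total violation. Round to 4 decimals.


KKT complementary slackness check:
lambda_1 * g_1 = 5.25 * -4.1 = -21.525
lambda_2 * g_2 = 4.83 * 2.24 = 10.8192
lambda_3 * g_3 = 3.04 * -3.81 = -11.5824
Total violation = 21.525 + 10.8192 + 11.5824 = 43.9266


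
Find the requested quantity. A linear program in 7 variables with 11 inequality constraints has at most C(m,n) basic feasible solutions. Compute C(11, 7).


Each vertex corresponds to some choice of n active constraints out of m, so the number of vertices is at most C(m, n) = m! / (n!(m-n)!).
m = 11, n = 7
Numerator: 11 * 10 * 9 * 8 * 7 * 6 * 5
Denominator: 7! = 5040
C(11, 7) = 330


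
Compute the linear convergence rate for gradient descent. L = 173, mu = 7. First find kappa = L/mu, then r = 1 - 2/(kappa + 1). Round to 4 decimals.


Step 1: Compute the condition number.
kappa = L/mu = 173/7 = 24.7143
Step 2: Compute the convergence rate.
r = 1 - 2/(kappa + 1) = 1 - 2*mu/(L + mu) = (L - mu)/(L + mu) = 166/180 = 0.9222


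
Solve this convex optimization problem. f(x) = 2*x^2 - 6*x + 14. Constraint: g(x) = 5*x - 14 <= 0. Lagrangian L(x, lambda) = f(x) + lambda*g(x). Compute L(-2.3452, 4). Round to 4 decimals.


Step 1: Evaluate f(x).
f(-2.3452) = 2*(-2.3452)^2 - 6*(-2.3452) + 14 = 39.0711
Step 2: Evaluate g(x).
g(-2.3452) = 5*-2.3452 - 14 = -25.726
Step 3: Compute Lagrangian.
L = 39.0711 + 4*-25.726 = -63.8329


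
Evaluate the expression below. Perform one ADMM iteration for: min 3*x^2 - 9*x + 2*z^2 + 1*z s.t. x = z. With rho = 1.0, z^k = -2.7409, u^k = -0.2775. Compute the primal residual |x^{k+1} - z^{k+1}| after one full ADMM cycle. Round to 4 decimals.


ADMM iteration with rho = 1.0, z^k = -2.7409, u^k = -0.2775
Step 1: x-update.
Minimize 3*x^2 - 9*x + (1.0/2)*(x + 2.7409 - 0.2775)^2
FOC: (2*3 + 1.0)*x = 9 + 1.0*(-2.7409 + 0.2775)
x^{k+1} = 0.9338
Step 2: z-update.
Minimize 2*z^2 + 1*z + (1.0/2)*(0.9338 - z - 0.2775)^2
FOC: (2*2 + 1.0)*z = -1 + 1.0*(0.9338 - 0.2775)
z^{k+1} = -0.0687
Step 3: u-update.
u^{k+1} = -0.2775 + 0.9338 + 0.0687 = 0.725
Step 4: Primal residual = |0.9338 + 0.0687| = 1.0025


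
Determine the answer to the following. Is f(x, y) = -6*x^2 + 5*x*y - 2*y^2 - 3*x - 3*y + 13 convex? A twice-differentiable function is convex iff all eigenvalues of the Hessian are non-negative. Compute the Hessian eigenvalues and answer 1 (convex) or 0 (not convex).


The Hessian of f(x,y) = -6*x^2 + 5*x*y - 2*y^2 - 3*x - 3*y + 13 is:
H = [[-12, 5], [5, -4]]
Trace = -12 - 4 = -16
Determinant = -12*-4 - (5)^2 = 23
Discriminant = (-16)^2 - 4*23 = 164.0
Eigenvalues: lambda_1 = -14.4031, lambda_2 = -1.5969
The function is not convex.

0


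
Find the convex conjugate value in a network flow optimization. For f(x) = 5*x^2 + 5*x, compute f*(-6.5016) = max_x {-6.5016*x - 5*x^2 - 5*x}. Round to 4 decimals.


f*(y) = sup_x {y*x - a*x^2 - b*x} = sup_x {(y-b)*x - a*x^2}
FOC: (y - b) - 2a*x = 0 => x* = (y - b)/(2a)
x* = (-6.5016 - 5)/(2*5) = -1.1502
f*(-6.5016) = (y-b)^2/(4a) = (-6.5016 - 5)^2/(4*5)
= 132.2868/20 = 6.6143


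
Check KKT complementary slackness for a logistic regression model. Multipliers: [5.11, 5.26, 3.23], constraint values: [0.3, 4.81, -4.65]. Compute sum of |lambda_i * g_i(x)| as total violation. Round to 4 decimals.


KKT complementary slackness check:
lambda_1 * g_1 = 5.11 * 0.3 = 1.533
lambda_2 * g_2 = 5.26 * 4.81 = 25.3006
lambda_3 * g_3 = 3.23 * -4.65 = -15.0195
Total violation = 1.533 + 25.3006 + 15.0195 = 41.8531


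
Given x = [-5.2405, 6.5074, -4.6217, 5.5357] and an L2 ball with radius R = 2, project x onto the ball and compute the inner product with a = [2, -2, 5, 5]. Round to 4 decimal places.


Step 1: Compute ||x|| (intermediates to 6 decimals).
||x|| = sqrt((-5.2405)^2 + 6.5074^2 + (-4.6217)^2 + 5.5357^2) = 11.036901
Step 2: Project.
Since ||x|| > R, scale = R/||x|| = 2/11.036901 = 0.18121, proj(x) = scale * x
proj(x) = [-0.949631, 1.179206, -0.837498, 1.003124]
Step 3: Dot product.
a^T * proj(x) = 2*(-0.949631) - 2*1.179206 + 5*(-0.837498) + 5*1.003124 = -3.4295


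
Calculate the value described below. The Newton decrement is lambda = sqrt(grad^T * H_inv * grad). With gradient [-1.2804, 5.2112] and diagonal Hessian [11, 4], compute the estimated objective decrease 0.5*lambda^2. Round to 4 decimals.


Step 1: H is diagonal, so H^(-1) * g = [-0.1164, 1.3028].
Step 2: g^T H^(-1) g = sum_i g_i^2 / H_ii
  = (-1.2804)^2/11 + (5.2112)^2/4
  = 0.149 + 6.7892 = 6.9382
Step 3: Objective decrease = 0.5 * g^T H^(-1) g = 3.4691


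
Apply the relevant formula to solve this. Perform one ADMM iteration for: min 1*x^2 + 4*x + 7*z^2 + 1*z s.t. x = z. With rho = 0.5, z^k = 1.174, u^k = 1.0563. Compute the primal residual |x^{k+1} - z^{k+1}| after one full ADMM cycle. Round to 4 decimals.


ADMM iteration with rho = 0.5, z^k = 1.174, u^k = 1.0563
Step 1: x-update.
Minimize 1*x^2 + 4*x + (0.5/2)*(x - 1.174 + 1.0563)^2
FOC: (2*1 + 0.5)*x = -4 + 0.5*(1.174 - 1.0563)
x^{k+1} = -1.5765
Step 2: z-update.
Minimize 7*z^2 + 1*z + (0.5/2)*(-1.5765 - z + 1.0563)^2
FOC: (2*7 + 0.5)*z = -1 + 0.5*(-1.5765 + 1.0563)
z^{k+1} = -0.0869
Step 3: u-update.
u^{k+1} = 1.0563 - 1.5765 + 0.0869 = -0.4333
Step 4: Primal residual = |-1.5765 + 0.0869| = 1.4896
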